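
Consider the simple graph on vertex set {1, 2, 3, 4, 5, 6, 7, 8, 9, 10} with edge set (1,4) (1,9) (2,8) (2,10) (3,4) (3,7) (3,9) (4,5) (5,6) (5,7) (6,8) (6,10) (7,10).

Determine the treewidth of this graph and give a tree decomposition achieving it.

Treewidth 2.
One optimal decomposition is:
Bags: B1 = {2, 6, 8}  B2 = {2, 6, 10}  B3 = {5, 6, 10}  B4 = {5, 7, 10}  B5 = {4, 5, 7}  B6 = {3, 4, 7}  B7 = {1, 3, 4}  B8 = {1, 3, 9}
Tree: B1–B2, B2–B3, B3–B4, B4–B5, B5–B6, B6–B7, B7–B8

Each bag holds 3 vertices, so the decomposition has width 2, which upper-bounds the treewidth. Since 8–2–10–6–8 is a cycle in G, G is not acyclic. Forests are exactly the graphs of treewidth ≤ 1, so tw(G) ≥ 2. The upper and lower bounds meet at 2, so that is the treewidth.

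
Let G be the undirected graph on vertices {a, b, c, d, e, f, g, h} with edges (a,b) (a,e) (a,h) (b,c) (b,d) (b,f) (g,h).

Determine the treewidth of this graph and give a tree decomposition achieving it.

Treewidth 1.
Bags: B1 = {a, h}  B2 = {a, b}  B3 = {a, e}  B4 = {b, c}  B5 = {g, h}  B6 = {b, d}  B7 = {b, f}
Tree: B1–B2, B2–B3, B2–B4, B1–B5, B2–B6, B6–B7

Every bag has size at most 2, so the width is 2 − 1 = 1 and tw(G) ≤ 1. G has an edge, so its treewidth is at least 1. Combining the bounds, tw(G) = 1.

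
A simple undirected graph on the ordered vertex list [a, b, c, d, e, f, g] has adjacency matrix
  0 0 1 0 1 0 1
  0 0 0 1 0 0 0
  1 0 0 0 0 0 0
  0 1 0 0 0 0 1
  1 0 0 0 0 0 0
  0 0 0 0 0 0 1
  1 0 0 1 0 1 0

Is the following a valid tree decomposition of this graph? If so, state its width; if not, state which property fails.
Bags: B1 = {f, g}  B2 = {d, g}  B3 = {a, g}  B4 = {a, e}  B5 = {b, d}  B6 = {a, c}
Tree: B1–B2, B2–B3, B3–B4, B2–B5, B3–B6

Checking the three conditions: (i) the bags cover all of {a, b, c, d, e, f, g}; (ii) for each edge, some bag contains both endpoints; (iii) the bags containing any fixed vertex form a subtree. All hold, so the decomposition is valid with width 2 − 1 = 1.

Yes; width 1.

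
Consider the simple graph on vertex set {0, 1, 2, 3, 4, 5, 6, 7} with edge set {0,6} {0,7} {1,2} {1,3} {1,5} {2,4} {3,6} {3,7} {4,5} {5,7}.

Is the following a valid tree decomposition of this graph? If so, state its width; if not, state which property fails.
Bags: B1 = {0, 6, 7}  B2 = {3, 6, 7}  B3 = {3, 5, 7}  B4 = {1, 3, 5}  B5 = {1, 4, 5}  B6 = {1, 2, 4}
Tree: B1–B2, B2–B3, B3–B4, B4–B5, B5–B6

Vertex coverage: the bags together contain {0, 1, 2, 3, 4, 5, 6, 7}, the full vertex set. Edge coverage: each edge of G has both endpoints in at least one bag. Running intersection: for every vertex, the bags containing it form a connected subtree. All three properties hold, so this is a valid tree decomposition of width max|bag| − 1 = 2, and hence tw(G) ≤ 2.

Yes; width 2.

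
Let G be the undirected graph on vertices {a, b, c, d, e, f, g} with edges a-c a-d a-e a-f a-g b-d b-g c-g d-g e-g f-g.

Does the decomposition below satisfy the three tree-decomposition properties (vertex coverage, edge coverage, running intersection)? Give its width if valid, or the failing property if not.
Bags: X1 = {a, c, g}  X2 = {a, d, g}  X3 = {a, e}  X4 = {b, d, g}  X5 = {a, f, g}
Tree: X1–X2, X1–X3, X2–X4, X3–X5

A tree decomposition must satisfy three properties: every vertex lies in some bag; for every edge, both endpoints lie together in some bag; and for every vertex, the bags containing it form a connected subtree. Here edge (g,e) lies in no bag, so the decomposition is invalid.

No — edge (g,e) lies in no bag.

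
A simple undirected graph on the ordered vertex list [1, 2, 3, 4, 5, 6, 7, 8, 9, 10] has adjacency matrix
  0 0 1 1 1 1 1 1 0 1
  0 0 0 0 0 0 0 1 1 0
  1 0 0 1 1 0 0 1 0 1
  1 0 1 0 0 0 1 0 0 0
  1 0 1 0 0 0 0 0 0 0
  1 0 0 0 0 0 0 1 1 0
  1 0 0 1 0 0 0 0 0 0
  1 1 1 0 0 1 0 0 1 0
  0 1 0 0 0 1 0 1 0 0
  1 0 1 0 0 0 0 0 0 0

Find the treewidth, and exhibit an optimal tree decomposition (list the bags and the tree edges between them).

Treewidth 2.
Bags: B1 = {1, 3, 4}  B2 = {1, 3, 8}  B3 = {1, 6, 8}  B4 = {6, 8, 9}  B5 = {1, 3, 5}  B6 = {1, 4, 7}  B7 = {2, 8, 9}  B8 = {1, 3, 10}
Tree: B1–B2, B2–B3, B3–B4, B2–B5, B1–B6, B4–B7, B1–B8

Every bag has size at most 3, so the width is 3 − 1 = 2 and tw(G) ≤ 2. On the other hand G contains the 3-clique {1, 3, 8}. A clique must lie in a single bag of any decomposition, so no decomposition can have width below 2. Combining the bounds, tw(G) = 2.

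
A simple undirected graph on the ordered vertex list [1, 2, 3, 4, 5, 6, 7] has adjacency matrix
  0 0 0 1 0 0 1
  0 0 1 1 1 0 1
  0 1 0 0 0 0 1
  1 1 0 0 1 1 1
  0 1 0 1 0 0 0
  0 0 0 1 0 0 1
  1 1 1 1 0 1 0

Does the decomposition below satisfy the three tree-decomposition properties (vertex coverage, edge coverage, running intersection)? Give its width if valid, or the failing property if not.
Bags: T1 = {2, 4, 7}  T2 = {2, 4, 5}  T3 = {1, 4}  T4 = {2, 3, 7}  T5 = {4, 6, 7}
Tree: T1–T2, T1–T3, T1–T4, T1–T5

A tree decomposition must satisfy three properties: every vertex lies in some bag; for every edge, both endpoints lie together in some bag; and for every vertex, the bags containing it form a connected subtree. Here edge (7,1) lies in no bag, so the decomposition is invalid.

No — edge (7,1) lies in no bag.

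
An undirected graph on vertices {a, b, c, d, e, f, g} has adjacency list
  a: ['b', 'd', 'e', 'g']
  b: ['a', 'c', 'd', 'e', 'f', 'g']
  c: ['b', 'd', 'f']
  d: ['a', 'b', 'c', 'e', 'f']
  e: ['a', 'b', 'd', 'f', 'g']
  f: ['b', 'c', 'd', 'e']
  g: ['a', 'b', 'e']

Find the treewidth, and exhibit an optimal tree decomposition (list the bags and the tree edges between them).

Treewidth 3.
One such decomposition:
Bags: B1 = {b, d, e, f}  B2 = {a, b, d, e}  B3 = {b, c, d, f}  B4 = {a, b, e, g}
Tree: B1–B2, B1–B3, B2–B4

Each bag holds 4 vertices, so the decomposition has width 3, which upper-bounds the treewidth. For the lower bound, the 4 vertices {a, b, d, e} are pairwise adjacent, and any tree decomposition puts a clique entirely inside one bag — forcing width ≥ 3. Combining the bounds, tw(G) = 3.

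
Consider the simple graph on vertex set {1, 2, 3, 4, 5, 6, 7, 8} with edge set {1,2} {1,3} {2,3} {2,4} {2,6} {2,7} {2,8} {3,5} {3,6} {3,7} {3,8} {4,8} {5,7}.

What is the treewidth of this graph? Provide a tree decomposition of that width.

Treewidth 2.
One optimal decomposition is:
Bags: B1 = {2, 3, 7}  B2 = {2, 3, 6}  B3 = {3, 5, 7}  B4 = {1, 2, 3}  B5 = {2, 3, 8}  B6 = {2, 4, 8}
Tree: B1–B2, B1–B3, B2–B4, B1–B5, B5–B6

Every bag has size at most 3, so the width is 3 − 1 = 2 and tw(G) ≤ 2. On the other hand G contains the 3-clique {2, 3, 8}. A clique must lie in a single bag of any decomposition, so no decomposition can have width below 2. The upper and lower bounds meet at 2, so that is the treewidth.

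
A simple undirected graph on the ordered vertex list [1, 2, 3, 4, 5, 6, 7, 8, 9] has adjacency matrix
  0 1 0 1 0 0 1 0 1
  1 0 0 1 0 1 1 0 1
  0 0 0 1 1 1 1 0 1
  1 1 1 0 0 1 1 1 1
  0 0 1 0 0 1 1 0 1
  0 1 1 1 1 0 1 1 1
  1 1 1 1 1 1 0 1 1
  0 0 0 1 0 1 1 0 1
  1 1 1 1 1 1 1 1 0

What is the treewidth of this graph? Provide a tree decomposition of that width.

Each bag holds 5 vertices, so the decomposition has width 4, which upper-bounds the treewidth. For the lower bound, the 5 vertices {1, 2, 4, 7, 9} are pairwise adjacent, and any tree decomposition puts a clique entirely inside one bag — forcing width ≥ 4. The upper and lower bounds meet at 4, so that is the treewidth.

Treewidth 4.
One optimal decomposition is:
Bags: B1 = {4, 6, 7, 8, 9}  B2 = {3, 4, 6, 7, 9}  B3 = {2, 4, 6, 7, 9}  B4 = {3, 5, 6, 7, 9}  B5 = {1, 2, 4, 7, 9}
Tree: B1–B2, B2–B3, B2–B4, B3–B5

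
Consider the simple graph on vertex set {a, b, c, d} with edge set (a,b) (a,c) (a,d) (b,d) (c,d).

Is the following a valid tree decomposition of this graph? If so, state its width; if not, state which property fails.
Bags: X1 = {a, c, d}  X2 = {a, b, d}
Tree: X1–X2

Yes; width 2.

Vertex coverage: the bags together contain {a, b, c, d}, the full vertex set. Edge coverage: each edge of G has both endpoints in at least one bag. Running intersection: for every vertex, the bags containing it form a connected subtree. All three properties hold, so this is a valid tree decomposition of width max|bag| − 1 = 2, and hence tw(G) ≤ 2.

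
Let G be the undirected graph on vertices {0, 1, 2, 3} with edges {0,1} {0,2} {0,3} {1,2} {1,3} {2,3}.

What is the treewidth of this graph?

A width-3 tree decomposition is:
Bags: B1 = {0, 1, 2, 3}
Tree: (single bag)
With just one bag of size 4, the width is 4 − 1 = 3, so tw(G) ≤ 3. On the other hand G contains the 4-clique {0, 1, 2, 3}. A clique must lie in a single bag of any decomposition, so no decomposition can have width below 3. The upper and lower bounds meet at 3, so that is the treewidth.

3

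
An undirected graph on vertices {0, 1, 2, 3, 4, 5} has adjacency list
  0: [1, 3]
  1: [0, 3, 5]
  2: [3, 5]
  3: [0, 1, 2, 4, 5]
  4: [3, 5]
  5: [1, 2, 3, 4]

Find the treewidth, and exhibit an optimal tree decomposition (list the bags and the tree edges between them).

Every bag has size at most 3, so the width is 3 − 1 = 2 and tw(G) ≤ 2. For the lower bound, the 3 vertices {0, 1, 3} are pairwise adjacent, and any tree decomposition puts a clique entirely inside one bag — forcing width ≥ 2. Therefore the treewidth is 2.

Treewidth 2.
One such decomposition:
Bags: B1 = {1, 3, 5}  B2 = {2, 3, 5}  B3 = {3, 4, 5}  B4 = {0, 1, 3}
Tree: B1–B2, B1–B3, B1–B4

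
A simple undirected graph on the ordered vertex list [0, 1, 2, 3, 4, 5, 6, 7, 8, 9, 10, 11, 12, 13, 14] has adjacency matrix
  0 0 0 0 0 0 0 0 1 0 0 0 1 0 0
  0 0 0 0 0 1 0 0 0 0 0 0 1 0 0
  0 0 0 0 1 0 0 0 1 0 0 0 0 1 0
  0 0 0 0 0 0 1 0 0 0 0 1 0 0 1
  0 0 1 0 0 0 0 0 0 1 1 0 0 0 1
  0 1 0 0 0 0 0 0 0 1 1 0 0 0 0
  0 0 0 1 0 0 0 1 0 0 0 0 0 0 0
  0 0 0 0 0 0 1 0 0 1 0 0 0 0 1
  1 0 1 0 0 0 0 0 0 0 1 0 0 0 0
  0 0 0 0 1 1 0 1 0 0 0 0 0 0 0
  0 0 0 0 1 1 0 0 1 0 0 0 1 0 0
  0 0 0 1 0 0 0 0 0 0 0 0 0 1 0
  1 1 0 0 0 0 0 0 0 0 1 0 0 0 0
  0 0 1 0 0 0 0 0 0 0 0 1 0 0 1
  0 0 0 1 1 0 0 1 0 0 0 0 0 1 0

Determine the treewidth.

3

A width-3 tree decomposition is:
Bags: B1 = {3, 6, 7, 11}  B2 = {3, 7, 11, 14}  B3 = {7, 11, 13, 14}  B4 = {7, 9, 13, 14}  B5 = {4, 9, 13, 14}  B6 = {2, 4, 9, 13}  B7 = {2, 4, 5, 9}  B8 = {2, 4, 5, 10}  B9 = {2, 5, 8, 10}  B10 = {1, 5, 8, 10}  B11 = {1, 8, 10, 12}  B12 = {0, 1, 8, 12}
Tree: B1–B2, B2–B3, B3–B4, B4–B5, B5–B6, B6–B7, B7–B8, B8–B9, B9–B10, B10–B11, B11–B12
Each bag holds 4 vertices, so the decomposition has width 3, which upper-bounds the treewidth. For the lower bound: the 4 vertex sets {3,6,11}, {7}, {14}, {2,4,9,13} are disjoint, each induces a connected subgraph, and every pair is joined by at least one edge of G. Contracting each set to a single vertex therefore yields K_{4} as a minor, and since treewidth is minor-monotone, tw(G) ≥ tw(K_{4}) = 3. Combining the bounds, tw(G) = 3.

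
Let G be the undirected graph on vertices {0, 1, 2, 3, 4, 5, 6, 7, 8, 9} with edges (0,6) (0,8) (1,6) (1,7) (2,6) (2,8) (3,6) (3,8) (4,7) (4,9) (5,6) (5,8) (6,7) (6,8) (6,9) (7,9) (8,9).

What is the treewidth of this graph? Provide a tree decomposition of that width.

Every bag has size at most 3, so the width is 3 − 1 = 2 and tw(G) ≤ 2. On the other hand G contains the 3-clique {4, 7, 9}. A clique must lie in a single bag of any decomposition, so no decomposition can have width below 2. Therefore the treewidth is 2.

Treewidth 2.
Bags: B1 = {6, 8, 9}  B2 = {5, 6, 8}  B3 = {2, 6, 8}  B4 = {6, 7, 9}  B5 = {4, 7, 9}  B6 = {3, 6, 8}  B7 = {0, 6, 8}  B8 = {1, 6, 7}
Tree: B1–B2, B2–B3, B1–B4, B4–B5, B1–B6, B1–B7, B4–B8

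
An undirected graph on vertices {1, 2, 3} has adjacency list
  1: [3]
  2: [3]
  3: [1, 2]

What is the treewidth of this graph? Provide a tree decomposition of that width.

Treewidth 1.
One optimal decomposition is:
Bags: B1 = {1, 3}  B2 = {2, 3}
Tree: B1–B2

The largest bag has 2 vertices, giving width 1; this decomposition certifies tw(G) ≤ 1. Since G has at least one edge (e.g. 3–1), it is not an edgeless graph, so tw(G) ≥ 1. The upper and lower bounds meet at 1, so that is the treewidth.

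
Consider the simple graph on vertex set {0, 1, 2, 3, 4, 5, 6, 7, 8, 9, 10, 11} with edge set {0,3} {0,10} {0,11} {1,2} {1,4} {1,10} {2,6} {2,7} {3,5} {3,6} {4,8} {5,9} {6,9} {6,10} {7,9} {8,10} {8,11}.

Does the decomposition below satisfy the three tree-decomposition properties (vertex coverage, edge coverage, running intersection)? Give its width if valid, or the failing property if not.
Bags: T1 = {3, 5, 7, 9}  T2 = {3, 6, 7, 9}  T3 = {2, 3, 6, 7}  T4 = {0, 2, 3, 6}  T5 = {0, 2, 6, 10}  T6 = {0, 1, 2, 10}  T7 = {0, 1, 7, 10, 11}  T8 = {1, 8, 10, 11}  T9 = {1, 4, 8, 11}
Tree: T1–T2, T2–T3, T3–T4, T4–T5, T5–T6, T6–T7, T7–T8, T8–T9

A tree decomposition must satisfy three properties: every vertex lies in some bag; for every edge, both endpoints lie together in some bag; and for every vertex, the bags containing it form a connected subtree. Here bags containing vertex 7 are not connected in the tree, so the decomposition is invalid.

No — bags containing vertex 7 are not connected in the tree.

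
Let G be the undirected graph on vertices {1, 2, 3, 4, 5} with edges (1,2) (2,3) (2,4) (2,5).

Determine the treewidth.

A width-1 tree decomposition is:
Bags: B1 = {1, 2}  B2 = {2, 5}  B3 = {2, 4}  B4 = {2, 3}
Tree: B1–B2, B2–B3, B2–B4
The largest bag has 2 vertices, giving width 1; this decomposition certifies tw(G) ≤ 1. Any graph with an edge has treewidth ≥ 1, and G has the edge 2–1. The upper and lower bounds meet at 1, so that is the treewidth.

1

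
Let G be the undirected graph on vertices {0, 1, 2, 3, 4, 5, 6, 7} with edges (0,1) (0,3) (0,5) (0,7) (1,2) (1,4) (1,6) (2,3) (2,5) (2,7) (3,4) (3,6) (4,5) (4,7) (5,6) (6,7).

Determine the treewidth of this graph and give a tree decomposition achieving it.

Treewidth 4.
One such decomposition:
Bags: B1 = {0, 2, 4, 6, 7}  B2 = {0, 1, 2, 4, 6}  B3 = {0, 2, 3, 4, 6}  B4 = {0, 2, 4, 5, 6}
Tree: B1–B2, B2–B3, B3–B4

The largest bag has 5 vertices, giving width 4; this decomposition certifies tw(G) ≤ 4. For the lower bound: the 5 vertex sets {0,7}, {1,4}, {2,3}, {6}, {5} are disjoint, each induces a connected subgraph, and every pair is joined by at least one edge of G. Contracting each set to a single vertex therefore yields K_{5} as a minor, and since treewidth is minor-monotone, tw(G) ≥ tw(K_{5}) = 4. Combining the bounds, tw(G) = 4.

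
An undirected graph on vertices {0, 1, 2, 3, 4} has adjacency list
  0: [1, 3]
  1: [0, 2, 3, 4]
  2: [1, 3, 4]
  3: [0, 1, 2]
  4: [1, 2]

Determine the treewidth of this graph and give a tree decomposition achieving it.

Each bag holds 3 vertices, so the decomposition has width 2, which upper-bounds the treewidth. For the lower bound, the 3 vertices {0, 1, 3} are pairwise adjacent, and any tree decomposition puts a clique entirely inside one bag — forcing width ≥ 2. Hence tw(G) = 2 exactly.

Treewidth 2.
Bags: B1 = {1, 2, 4}  B2 = {1, 2, 3}  B3 = {0, 1, 3}
Tree: B1–B2, B2–B3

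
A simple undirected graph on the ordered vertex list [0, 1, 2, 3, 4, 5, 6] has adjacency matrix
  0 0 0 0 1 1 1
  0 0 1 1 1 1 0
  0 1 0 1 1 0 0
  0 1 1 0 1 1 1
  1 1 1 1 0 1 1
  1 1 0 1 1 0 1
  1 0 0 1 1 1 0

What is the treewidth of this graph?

A width-3 tree decomposition is:
Bags: B1 = {1, 3, 4, 5}  B2 = {1, 2, 3, 4}  B3 = {3, 4, 5, 6}  B4 = {0, 4, 5, 6}
Tree: B1–B2, B1–B3, B3–B4
The largest bag has 4 vertices, giving width 3; this decomposition certifies tw(G) ≤ 3. For the lower bound, the 4 vertices {0, 4, 5, 6} are pairwise adjacent, and any tree decomposition puts a clique entirely inside one bag — forcing width ≥ 3. The upper and lower bounds meet at 3, so that is the treewidth.

3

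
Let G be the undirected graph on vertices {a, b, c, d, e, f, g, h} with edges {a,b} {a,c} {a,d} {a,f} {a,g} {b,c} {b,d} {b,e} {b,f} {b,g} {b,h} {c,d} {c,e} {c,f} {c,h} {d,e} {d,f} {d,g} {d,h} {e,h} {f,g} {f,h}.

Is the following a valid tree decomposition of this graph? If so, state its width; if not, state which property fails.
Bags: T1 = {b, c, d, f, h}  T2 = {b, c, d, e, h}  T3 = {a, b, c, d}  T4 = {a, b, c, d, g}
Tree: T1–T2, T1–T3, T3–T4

A tree decomposition must satisfy three properties: every vertex lies in some bag; for every edge, both endpoints lie together in some bag; and for every vertex, the bags containing it form a connected subtree. Here edge (f,a) lies in no bag, so the decomposition is invalid.

No — edge (f,a) lies in no bag.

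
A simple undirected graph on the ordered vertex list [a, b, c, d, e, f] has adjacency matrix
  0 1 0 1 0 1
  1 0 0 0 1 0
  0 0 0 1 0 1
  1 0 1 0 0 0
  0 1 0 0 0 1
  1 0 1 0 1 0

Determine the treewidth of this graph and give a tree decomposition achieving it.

Each bag holds 3 vertices, so the decomposition has width 2, which upper-bounds the treewidth. For the lower bound, G contains the cycle d–c–f–a–d, so G is not a forest; only forests have treewidth ≤ 1, hence tw(G) ≥ 2. Hence tw(G) = 2 exactly.

Treewidth 2.
One optimal decomposition is:
Bags: B1 = {a, c, d}  B2 = {a, c, f}  B3 = {a, b, f}  B4 = {b, e, f}
Tree: B1–B2, B2–B3, B3–B4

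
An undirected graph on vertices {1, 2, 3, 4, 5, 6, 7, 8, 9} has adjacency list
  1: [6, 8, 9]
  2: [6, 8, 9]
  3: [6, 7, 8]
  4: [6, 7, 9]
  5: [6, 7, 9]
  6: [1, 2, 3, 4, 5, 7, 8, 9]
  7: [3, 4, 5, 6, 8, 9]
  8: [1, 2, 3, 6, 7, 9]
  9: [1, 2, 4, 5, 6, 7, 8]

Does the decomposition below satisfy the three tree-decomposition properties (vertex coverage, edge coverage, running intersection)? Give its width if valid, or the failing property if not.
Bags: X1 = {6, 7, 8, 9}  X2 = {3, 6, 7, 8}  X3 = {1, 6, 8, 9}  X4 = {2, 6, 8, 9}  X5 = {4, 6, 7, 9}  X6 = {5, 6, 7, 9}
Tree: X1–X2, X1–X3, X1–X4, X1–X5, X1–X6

Yes; width 3.

Vertex coverage: the bags together contain {1, 2, 3, 4, 5, 6, 7, 8, 9}, the full vertex set. Edge coverage: each edge of G has both endpoints in at least one bag. Running intersection: for every vertex, the bags containing it form a connected subtree. All three properties hold, so this is a valid tree decomposition of width max|bag| − 1 = 3, and hence tw(G) ≤ 3.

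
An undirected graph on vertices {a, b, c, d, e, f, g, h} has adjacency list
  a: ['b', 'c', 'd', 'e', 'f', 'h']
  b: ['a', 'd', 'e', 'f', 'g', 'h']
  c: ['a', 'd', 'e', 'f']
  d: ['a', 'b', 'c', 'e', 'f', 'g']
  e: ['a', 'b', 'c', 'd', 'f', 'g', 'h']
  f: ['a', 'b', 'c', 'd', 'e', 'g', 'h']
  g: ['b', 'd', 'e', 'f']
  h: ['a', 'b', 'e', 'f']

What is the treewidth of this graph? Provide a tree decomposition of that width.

Treewidth 4.
One such decomposition:
Bags: B1 = {a, b, d, e, f}  B2 = {a, b, e, f, h}  B3 = {b, d, e, f, g}  B4 = {a, c, d, e, f}
Tree: B1–B2, B1–B3, B1–B4

The largest bag has 5 vertices, giving width 4; this decomposition certifies tw(G) ≤ 4. On the other hand G contains the 5-clique {b, d, e, f, g}. A clique must lie in a single bag of any decomposition, so no decomposition can have width below 4. Combining the bounds, tw(G) = 4.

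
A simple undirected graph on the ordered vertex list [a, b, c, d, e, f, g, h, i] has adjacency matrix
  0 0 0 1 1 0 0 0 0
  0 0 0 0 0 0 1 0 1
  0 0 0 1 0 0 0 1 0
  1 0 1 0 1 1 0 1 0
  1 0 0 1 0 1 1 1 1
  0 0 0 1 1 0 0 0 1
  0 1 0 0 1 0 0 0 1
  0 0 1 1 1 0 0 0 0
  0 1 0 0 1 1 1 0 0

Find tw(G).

2

A width-2 tree decomposition is:
Bags: B1 = {e, g, i}  B2 = {e, f, i}  B3 = {d, e, f}  B4 = {d, e, h}  B5 = {b, g, i}  B6 = {c, d, h}  B7 = {a, d, e}
Tree: B1–B2, B2–B3, B3–B4, B1–B5, B4–B6, B4–B7
Every bag has size at most 3, so the width is 3 − 1 = 2 and tw(G) ≤ 2. On the other hand G contains the 3-clique {d, e, h}. A clique must lie in a single bag of any decomposition, so no decomposition can have width below 2. Therefore the treewidth is 2.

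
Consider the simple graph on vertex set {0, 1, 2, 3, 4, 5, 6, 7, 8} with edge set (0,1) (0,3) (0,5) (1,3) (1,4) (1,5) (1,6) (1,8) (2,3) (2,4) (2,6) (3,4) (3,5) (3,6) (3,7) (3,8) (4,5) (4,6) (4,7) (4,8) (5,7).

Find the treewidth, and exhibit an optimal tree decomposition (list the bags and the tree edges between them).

Treewidth 3.
One such decomposition:
Bags: B1 = {1, 3, 4, 6}  B2 = {1, 3, 4, 5}  B3 = {3, 4, 5, 7}  B4 = {0, 1, 3, 5}  B5 = {2, 3, 4, 6}  B6 = {1, 3, 4, 8}
Tree: B1–B2, B2–B3, B2–B4, B1–B5, B1–B6

Every bag has size at most 4, so the width is 4 − 1 = 3 and tw(G) ≤ 3. For the lower bound, the 4 vertices {0, 1, 3, 5} are pairwise adjacent, and any tree decomposition puts a clique entirely inside one bag — forcing width ≥ 3. The upper and lower bounds meet at 3, so that is the treewidth.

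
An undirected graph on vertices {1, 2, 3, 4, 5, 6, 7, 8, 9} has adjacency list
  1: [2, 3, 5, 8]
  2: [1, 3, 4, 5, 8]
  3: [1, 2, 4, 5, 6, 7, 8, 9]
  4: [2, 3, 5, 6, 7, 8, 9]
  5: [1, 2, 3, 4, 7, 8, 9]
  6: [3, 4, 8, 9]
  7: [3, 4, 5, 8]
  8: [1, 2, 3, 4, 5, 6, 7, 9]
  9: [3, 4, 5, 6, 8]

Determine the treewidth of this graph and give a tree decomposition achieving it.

Treewidth 4.
Bags: B1 = {3, 4, 5, 8, 9}  B2 = {3, 4, 5, 7, 8}  B3 = {3, 4, 6, 8, 9}  B4 = {2, 3, 4, 5, 8}  B5 = {1, 2, 3, 5, 8}
Tree: B1–B2, B1–B3, B1–B4, B4–B5

Each bag holds 5 vertices, so the decomposition has width 4, which upper-bounds the treewidth. For the lower bound, the 5 vertices {1, 2, 3, 5, 8} are pairwise adjacent, and any tree decomposition puts a clique entirely inside one bag — forcing width ≥ 4. Hence tw(G) = 4 exactly.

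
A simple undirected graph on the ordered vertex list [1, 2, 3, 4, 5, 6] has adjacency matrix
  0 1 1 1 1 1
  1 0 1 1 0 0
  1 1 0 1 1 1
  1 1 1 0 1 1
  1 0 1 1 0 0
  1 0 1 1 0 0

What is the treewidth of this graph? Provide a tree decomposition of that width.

Every bag has size at most 4, so the width is 4 − 1 = 3 and tw(G) ≤ 3. For the lower bound, the 4 vertices {1, 2, 3, 4} are pairwise adjacent, and any tree decomposition puts a clique entirely inside one bag — forcing width ≥ 3. Combining the bounds, tw(G) = 3.

Treewidth 3.
Bags: B1 = {1, 3, 4, 6}  B2 = {1, 2, 3, 4}  B3 = {1, 3, 4, 5}
Tree: B1–B2, B2–B3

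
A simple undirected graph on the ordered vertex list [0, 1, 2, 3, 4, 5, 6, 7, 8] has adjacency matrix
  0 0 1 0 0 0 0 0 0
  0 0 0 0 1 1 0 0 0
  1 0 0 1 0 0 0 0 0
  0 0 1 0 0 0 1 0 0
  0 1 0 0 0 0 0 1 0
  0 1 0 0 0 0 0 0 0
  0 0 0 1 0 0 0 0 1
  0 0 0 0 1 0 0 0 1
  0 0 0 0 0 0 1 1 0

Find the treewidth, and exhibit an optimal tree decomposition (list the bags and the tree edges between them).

Treewidth 1.
Bags: B1 = {0, 2}  B2 = {2, 3}  B3 = {3, 6}  B4 = {6, 8}  B5 = {7, 8}  B6 = {4, 7}  B7 = {1, 4}  B8 = {1, 5}
Tree: B1–B2, B2–B3, B3–B4, B4–B5, B5–B6, B6–B7, B7–B8

The largest bag has 2 vertices, giving width 1; this decomposition certifies tw(G) ≤ 1. Since G has at least one edge (e.g. 0–2), it is not an edgeless graph, so tw(G) ≥ 1. Hence tw(G) = 1 exactly.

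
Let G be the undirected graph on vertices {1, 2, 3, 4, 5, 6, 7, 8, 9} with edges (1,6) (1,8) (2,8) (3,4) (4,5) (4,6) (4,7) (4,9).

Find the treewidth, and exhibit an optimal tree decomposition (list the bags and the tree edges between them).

Treewidth 1.
One such decomposition:
Bags: B1 = {3, 4}  B2 = {4, 7}  B3 = {4, 5}  B4 = {4, 9}  B5 = {4, 6}  B6 = {1, 6}  B7 = {1, 8}  B8 = {2, 8}
Tree: B1–B2, B2–B3, B1–B4, B1–B5, B5–B6, B6–B7, B7–B8

The largest bag has 2 vertices, giving width 1; this decomposition certifies tw(G) ≤ 1. Since G has at least one edge (e.g. 4–3), it is not an edgeless graph, so tw(G) ≥ 1. Hence tw(G) = 1 exactly.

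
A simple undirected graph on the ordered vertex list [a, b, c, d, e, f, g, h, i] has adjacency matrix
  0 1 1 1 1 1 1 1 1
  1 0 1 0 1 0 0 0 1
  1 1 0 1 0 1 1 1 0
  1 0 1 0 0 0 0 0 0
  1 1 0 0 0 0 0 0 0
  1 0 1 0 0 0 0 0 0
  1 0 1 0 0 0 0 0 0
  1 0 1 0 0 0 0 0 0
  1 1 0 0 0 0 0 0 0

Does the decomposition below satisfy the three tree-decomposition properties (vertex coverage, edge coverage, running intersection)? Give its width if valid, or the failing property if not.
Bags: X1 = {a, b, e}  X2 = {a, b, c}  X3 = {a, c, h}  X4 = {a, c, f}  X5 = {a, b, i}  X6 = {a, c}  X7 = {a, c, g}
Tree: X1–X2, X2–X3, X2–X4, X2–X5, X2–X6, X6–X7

No — vertex d appears in no bag.

A tree decomposition must satisfy three properties: every vertex lies in some bag; for every edge, both endpoints lie together in some bag; and for every vertex, the bags containing it form a connected subtree. Here vertex d appears in no bag, so the decomposition is invalid.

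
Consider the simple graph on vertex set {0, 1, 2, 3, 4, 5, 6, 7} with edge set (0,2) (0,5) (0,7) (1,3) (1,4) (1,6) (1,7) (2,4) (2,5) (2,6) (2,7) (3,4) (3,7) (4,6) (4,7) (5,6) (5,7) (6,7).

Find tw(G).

3

A width-3 tree decomposition is:
Bags: B1 = {2, 4, 6, 7}  B2 = {2, 5, 6, 7}  B3 = {1, 4, 6, 7}  B4 = {1, 3, 4, 7}  B5 = {0, 2, 5, 7}
Tree: B1–B2, B1–B3, B3–B4, B2–B5
The largest bag has 4 vertices, giving width 3; this decomposition certifies tw(G) ≤ 3. On the other hand G contains the 4-clique {1, 3, 4, 7}. A clique must lie in a single bag of any decomposition, so no decomposition can have width below 3. Therefore the treewidth is 3.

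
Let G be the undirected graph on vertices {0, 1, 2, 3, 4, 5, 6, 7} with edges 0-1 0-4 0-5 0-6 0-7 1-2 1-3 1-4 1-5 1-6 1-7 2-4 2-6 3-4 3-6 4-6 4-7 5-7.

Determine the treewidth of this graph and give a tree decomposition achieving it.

Treewidth 3.
One optimal decomposition is:
Bags: B1 = {1, 2, 4, 6}  B2 = {1, 3, 4, 6}  B3 = {0, 1, 4, 6}  B4 = {0, 1, 4, 7}  B5 = {0, 1, 5, 7}
Tree: B1–B2, B2–B3, B3–B4, B4–B5

Every bag has size at most 4, so the width is 4 − 1 = 3 and tw(G) ≤ 3. For the lower bound, the 4 vertices {0, 1, 4, 6} are pairwise adjacent, and any tree decomposition puts a clique entirely inside one bag — forcing width ≥ 3. Hence tw(G) = 3 exactly.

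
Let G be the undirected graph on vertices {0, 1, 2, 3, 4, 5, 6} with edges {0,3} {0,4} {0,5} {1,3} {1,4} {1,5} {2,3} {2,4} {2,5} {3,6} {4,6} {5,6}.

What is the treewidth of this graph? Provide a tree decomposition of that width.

Treewidth 3.
Bags: B1 = {1, 3, 4, 5}  B2 = {0, 3, 4, 5}  B3 = {2, 3, 4, 5}  B4 = {3, 4, 5, 6}
Tree: B1–B2, B2–B3, B3–B4

The largest bag has 4 vertices, giving width 3; this decomposition certifies tw(G) ≤ 3. For the lower bound: the 4 vertex sets {1,3}, {0,5}, {4}, {2} are disjoint, each induces a connected subgraph, and every pair is joined by at least one edge of G. Contracting each set to a single vertex therefore yields K_{4} as a minor, and since treewidth is minor-monotone, tw(G) ≥ tw(K_{4}) = 3. Therefore the treewidth is 3.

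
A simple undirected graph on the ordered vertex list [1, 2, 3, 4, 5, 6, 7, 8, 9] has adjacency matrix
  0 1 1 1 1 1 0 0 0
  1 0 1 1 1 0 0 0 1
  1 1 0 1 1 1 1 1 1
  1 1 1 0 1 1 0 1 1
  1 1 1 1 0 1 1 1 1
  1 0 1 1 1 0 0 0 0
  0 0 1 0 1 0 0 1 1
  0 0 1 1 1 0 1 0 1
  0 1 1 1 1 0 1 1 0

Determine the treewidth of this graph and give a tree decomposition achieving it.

Every bag has size at most 5, so the width is 5 − 1 = 4 and tw(G) ≤ 4. Conversely, {3, 4, 5, 8, 9} is a clique of size 5, and the vertices of any clique must share a bag in every tree decomposition; so some bag has ≥ 5 vertices and tw(G) ≥ 4. Combining the bounds, tw(G) = 4.

Treewidth 4.
One such decomposition:
Bags: B1 = {2, 3, 4, 5, 9}  B2 = {1, 2, 3, 4, 5}  B3 = {3, 4, 5, 8, 9}  B4 = {3, 5, 7, 8, 9}  B5 = {1, 3, 4, 5, 6}
Tree: B1–B2, B1–B3, B3–B4, B2–B5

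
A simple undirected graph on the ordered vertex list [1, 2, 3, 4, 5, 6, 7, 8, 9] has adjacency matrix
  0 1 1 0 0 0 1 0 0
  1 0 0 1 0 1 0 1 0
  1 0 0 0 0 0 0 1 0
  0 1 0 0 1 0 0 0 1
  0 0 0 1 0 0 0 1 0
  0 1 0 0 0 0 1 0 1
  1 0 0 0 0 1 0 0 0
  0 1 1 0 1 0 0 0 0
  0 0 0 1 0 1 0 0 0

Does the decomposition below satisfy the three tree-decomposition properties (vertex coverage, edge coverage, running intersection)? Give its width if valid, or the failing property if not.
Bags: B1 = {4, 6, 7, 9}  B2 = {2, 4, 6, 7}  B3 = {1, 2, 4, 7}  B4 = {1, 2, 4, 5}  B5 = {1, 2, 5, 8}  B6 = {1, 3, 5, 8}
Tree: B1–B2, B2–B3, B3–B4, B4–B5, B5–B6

Yes; width 3.

Every vertex of G appears in some bag (union = {1, 2, 3, 4, 5, 6, 7, 8, 9}); every edge is covered by a bag; and for each vertex v the set of bags containing v is connected in the bag tree. The decomposition is therefore valid. The largest bag has 4 vertices, so the width is 3.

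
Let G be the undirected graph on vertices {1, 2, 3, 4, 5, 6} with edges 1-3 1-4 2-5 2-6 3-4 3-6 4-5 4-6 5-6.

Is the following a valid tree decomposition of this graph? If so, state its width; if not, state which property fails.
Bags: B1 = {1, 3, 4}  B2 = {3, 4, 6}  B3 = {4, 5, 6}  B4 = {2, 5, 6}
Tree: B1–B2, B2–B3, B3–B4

Checking the three conditions: (i) the bags cover all of {1, 2, 3, 4, 5, 6}; (ii) for each edge, some bag contains both endpoints; (iii) the bags containing any fixed vertex form a subtree. All hold, so the decomposition is valid with width 3 − 1 = 2.

Yes; width 2.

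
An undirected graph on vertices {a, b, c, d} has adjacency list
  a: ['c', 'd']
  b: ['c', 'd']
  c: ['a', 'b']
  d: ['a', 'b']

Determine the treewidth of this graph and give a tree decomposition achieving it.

Treewidth 2.
One optimal decomposition is:
Bags: B1 = {a, c, d}  B2 = {b, c, d}
Tree: B1–B2

The largest bag has 3 vertices, giving width 2; this decomposition certifies tw(G) ≤ 2. For the lower bound, G contains the cycle c–a–d–b–c, so G is not a forest; only forests have treewidth ≤ 1, hence tw(G) ≥ 2. Hence tw(G) = 2 exactly.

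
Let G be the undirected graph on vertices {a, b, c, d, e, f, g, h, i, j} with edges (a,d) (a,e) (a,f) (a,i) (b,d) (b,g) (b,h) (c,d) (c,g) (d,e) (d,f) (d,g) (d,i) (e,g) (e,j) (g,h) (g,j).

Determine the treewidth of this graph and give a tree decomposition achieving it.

Treewidth 2.
One optimal decomposition is:
Bags: B1 = {a, d, e}  B2 = {d, e, g}  B3 = {b, d, g}  B4 = {a, d, f}  B5 = {a, d, i}  B6 = {b, g, h}  B7 = {c, d, g}  B8 = {e, g, j}
Tree: B1–B2, B2–B3, B1–B4, B4–B5, B3–B6, B3–B7, B2–B8

Each bag holds 3 vertices, so the decomposition has width 2, which upper-bounds the treewidth. For the lower bound, the 3 vertices {d, e, g} are pairwise adjacent, and any tree decomposition puts a clique entirely inside one bag — forcing width ≥ 2. Combining the bounds, tw(G) = 2.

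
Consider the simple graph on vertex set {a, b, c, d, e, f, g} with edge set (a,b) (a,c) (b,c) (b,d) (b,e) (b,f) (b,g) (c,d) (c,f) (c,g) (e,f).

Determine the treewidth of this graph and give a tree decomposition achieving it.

Treewidth 2.
One such decomposition:
Bags: B1 = {b, c, g}  B2 = {b, c, d}  B3 = {a, b, c}  B4 = {b, c, f}  B5 = {b, e, f}
Tree: B1–B2, B2–B3, B1–B4, B4–B5

Every bag has size at most 3, so the width is 3 − 1 = 2 and tw(G) ≤ 2. On the other hand G contains the 3-clique {b, e, f}. A clique must lie in a single bag of any decomposition, so no decomposition can have width below 2. Hence tw(G) = 2 exactly.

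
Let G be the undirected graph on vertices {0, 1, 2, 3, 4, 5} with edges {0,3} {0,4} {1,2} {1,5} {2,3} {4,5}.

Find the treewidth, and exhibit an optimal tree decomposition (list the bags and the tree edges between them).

The largest bag has 3 vertices, giving width 2; this decomposition certifies tw(G) ≤ 2. Since 2–1–5–4–0–3–2 is a cycle in G, G is not acyclic. Forests are exactly the graphs of treewidth ≤ 1, so tw(G) ≥ 2. Hence tw(G) = 2 exactly.

Treewidth 2.
Bags: B1 = {1, 2, 5}  B2 = {2, 4, 5}  B3 = {0, 2, 4}  B4 = {0, 2, 3}
Tree: B1–B2, B2–B3, B3–B4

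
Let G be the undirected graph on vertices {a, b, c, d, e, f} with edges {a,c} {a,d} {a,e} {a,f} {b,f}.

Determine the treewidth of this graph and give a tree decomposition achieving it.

Every bag has size at most 2, so the width is 2 − 1 = 1 and tw(G) ≤ 1. Any graph with an edge has treewidth ≥ 1, and G has the edge a–f. Hence tw(G) = 1 exactly.

Treewidth 1.
One such decomposition:
Bags: B1 = {a, f}  B2 = {a, d}  B3 = {a, c}  B4 = {b, f}  B5 = {a, e}
Tree: B1–B2, B1–B3, B1–B4, B2–B5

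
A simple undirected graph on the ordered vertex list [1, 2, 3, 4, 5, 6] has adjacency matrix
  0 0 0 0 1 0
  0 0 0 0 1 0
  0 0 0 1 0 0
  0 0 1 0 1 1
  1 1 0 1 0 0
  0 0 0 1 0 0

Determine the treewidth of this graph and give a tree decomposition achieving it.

Every bag has size at most 2, so the width is 2 − 1 = 1 and tw(G) ≤ 1. G has an edge, so its treewidth is at least 1. Hence tw(G) = 1 exactly.

Treewidth 1.
One optimal decomposition is:
Bags: B1 = {3, 4}  B2 = {4, 6}  B3 = {4, 5}  B4 = {1, 5}  B5 = {2, 5}
Tree: B1–B2, B1–B3, B3–B4, B3–B5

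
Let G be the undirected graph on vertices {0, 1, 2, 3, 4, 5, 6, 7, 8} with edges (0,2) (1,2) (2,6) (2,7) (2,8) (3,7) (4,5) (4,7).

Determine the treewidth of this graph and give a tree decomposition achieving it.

Treewidth 1.
One such decomposition:
Bags: B1 = {2, 7}  B2 = {4, 7}  B3 = {2, 8}  B4 = {3, 7}  B5 = {0, 2}  B6 = {1, 2}  B7 = {4, 5}  B8 = {2, 6}
Tree: B1–B2, B1–B3, B2–B4, B3–B5, B5–B6, B2–B7, B5–B8

The largest bag has 2 vertices, giving width 1; this decomposition certifies tw(G) ≤ 1. Since G has at least one edge (e.g. 2–7), it is not an edgeless graph, so tw(G) ≥ 1. The upper and lower bounds meet at 1, so that is the treewidth.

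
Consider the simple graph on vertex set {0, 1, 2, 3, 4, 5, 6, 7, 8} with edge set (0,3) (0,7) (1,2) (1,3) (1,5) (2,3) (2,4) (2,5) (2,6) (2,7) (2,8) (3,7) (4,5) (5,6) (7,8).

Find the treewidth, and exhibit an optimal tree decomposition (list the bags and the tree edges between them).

Each bag holds 3 vertices, so the decomposition has width 2, which upper-bounds the treewidth. For the lower bound, the 3 vertices {0, 3, 7} are pairwise adjacent, and any tree decomposition puts a clique entirely inside one bag — forcing width ≥ 2. Combining the bounds, tw(G) = 2.

Treewidth 2.
Bags: B1 = {1, 2, 3}  B2 = {2, 3, 7}  B3 = {1, 2, 5}  B4 = {2, 5, 6}  B5 = {0, 3, 7}  B6 = {2, 7, 8}  B7 = {2, 4, 5}
Tree: B1–B2, B1–B3, B3–B4, B2–B5, B2–B6, B3–B7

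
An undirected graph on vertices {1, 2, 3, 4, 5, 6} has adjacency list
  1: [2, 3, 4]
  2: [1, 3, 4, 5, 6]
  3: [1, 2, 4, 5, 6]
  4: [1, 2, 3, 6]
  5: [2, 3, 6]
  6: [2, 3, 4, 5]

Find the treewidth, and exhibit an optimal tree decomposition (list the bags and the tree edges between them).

Each bag holds 4 vertices, so the decomposition has width 3, which upper-bounds the treewidth. For the lower bound, the 4 vertices {1, 2, 3, 4} are pairwise adjacent, and any tree decomposition puts a clique entirely inside one bag — forcing width ≥ 3. Therefore the treewidth is 3.

Treewidth 3.
One optimal decomposition is:
Bags: B1 = {1, 2, 3, 4}  B2 = {2, 3, 4, 6}  B3 = {2, 3, 5, 6}
Tree: B1–B2, B2–B3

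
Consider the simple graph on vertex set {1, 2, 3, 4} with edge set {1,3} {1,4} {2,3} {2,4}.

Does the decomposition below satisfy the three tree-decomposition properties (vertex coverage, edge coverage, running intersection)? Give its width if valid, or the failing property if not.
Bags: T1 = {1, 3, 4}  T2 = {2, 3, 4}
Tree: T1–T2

Yes; width 2.

Vertex coverage: the bags together contain {1, 2, 3, 4}, the full vertex set. Edge coverage: each edge of G has both endpoints in at least one bag. Running intersection: for every vertex, the bags containing it form a connected subtree. All three properties hold, so this is a valid tree decomposition of width max|bag| − 1 = 2, and hence tw(G) ≤ 2.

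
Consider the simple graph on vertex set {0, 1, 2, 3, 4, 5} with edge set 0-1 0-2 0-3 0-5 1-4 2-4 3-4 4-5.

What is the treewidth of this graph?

2

A width-2 tree decomposition is:
Bags: B1 = {0, 4, 5}  B2 = {0, 3, 4}  B3 = {0, 1, 4}  B4 = {0, 2, 4}
Tree: B1–B2, B2–B3, B3–B4
The largest bag has 3 vertices, giving width 2; this decomposition certifies tw(G) ≤ 2. The edges 0–5–4–3–0 form a cycle, so G is not a tree and its treewidth is at least 2. Therefore the treewidth is 2.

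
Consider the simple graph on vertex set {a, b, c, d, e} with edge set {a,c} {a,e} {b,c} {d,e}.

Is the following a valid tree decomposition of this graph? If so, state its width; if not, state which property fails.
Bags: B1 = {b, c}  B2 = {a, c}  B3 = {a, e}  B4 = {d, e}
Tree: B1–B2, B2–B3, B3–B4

Every vertex of G appears in some bag (union = {a, b, c, d, e}); every edge is covered by a bag; and for each vertex v the set of bags containing v is connected in the bag tree. The decomposition is therefore valid. The largest bag has 2 vertices, so the width is 1.

Yes; width 1.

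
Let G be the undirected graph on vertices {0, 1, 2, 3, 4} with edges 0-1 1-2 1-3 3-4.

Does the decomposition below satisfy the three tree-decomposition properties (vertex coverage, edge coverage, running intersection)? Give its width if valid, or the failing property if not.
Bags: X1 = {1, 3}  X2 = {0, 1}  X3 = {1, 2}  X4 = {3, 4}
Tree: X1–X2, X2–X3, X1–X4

Yes; width 1.

Vertex coverage: the bags together contain {0, 1, 2, 3, 4}, the full vertex set. Edge coverage: each edge of G has both endpoints in at least one bag. Running intersection: for every vertex, the bags containing it form a connected subtree. All three properties hold, so this is a valid tree decomposition of width max|bag| − 1 = 1, and hence tw(G) ≤ 1.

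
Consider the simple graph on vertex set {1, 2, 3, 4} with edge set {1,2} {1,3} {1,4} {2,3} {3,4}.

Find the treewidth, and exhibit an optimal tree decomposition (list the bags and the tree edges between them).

Treewidth 2.
One optimal decomposition is:
Bags: B1 = {1, 2, 3}  B2 = {1, 3, 4}
Tree: B1–B2

Every bag has size at most 3, so the width is 3 − 1 = 2 and tw(G) ≤ 2. For the lower bound, the 3 vertices {1, 2, 3} are pairwise adjacent, and any tree decomposition puts a clique entirely inside one bag — forcing width ≥ 2. The upper and lower bounds meet at 2, so that is the treewidth.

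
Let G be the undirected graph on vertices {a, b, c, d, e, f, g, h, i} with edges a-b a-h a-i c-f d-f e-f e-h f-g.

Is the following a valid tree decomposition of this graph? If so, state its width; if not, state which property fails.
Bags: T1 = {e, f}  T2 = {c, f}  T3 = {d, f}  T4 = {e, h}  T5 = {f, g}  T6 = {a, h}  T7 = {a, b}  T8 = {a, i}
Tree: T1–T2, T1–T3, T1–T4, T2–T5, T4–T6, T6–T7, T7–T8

Yes; width 1.

Checking the three conditions: (i) the bags cover all of {a, b, c, d, e, f, g, h, i}; (ii) for each edge, some bag contains both endpoints; (iii) the bags containing any fixed vertex form a subtree. All hold, so the decomposition is valid with width 2 − 1 = 1.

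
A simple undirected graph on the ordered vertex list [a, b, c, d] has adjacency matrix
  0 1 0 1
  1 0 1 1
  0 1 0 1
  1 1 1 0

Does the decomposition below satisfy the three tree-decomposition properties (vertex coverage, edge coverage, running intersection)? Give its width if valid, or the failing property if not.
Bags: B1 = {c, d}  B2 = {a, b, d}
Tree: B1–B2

No — edge (b,c) lies in no bag.

A tree decomposition must satisfy three properties: every vertex lies in some bag; for every edge, both endpoints lie together in some bag; and for every vertex, the bags containing it form a connected subtree. Here edge (b,c) lies in no bag, so the decomposition is invalid.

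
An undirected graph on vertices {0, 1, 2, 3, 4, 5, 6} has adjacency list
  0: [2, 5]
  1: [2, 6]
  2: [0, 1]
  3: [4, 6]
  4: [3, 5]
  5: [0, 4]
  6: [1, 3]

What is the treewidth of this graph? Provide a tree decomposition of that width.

Treewidth 2.
Bags: B1 = {0, 1, 2}  B2 = {0, 1, 6}  B3 = {0, 3, 6}  B4 = {0, 3, 4}  B5 = {0, 4, 5}
Tree: B1–B2, B2–B3, B3–B4, B4–B5

Every bag has size at most 3, so the width is 3 − 1 = 2 and tw(G) ≤ 2. The edges 0–2–1–6–3–4–5–0 form a cycle, so G is not a tree and its treewidth is at least 2. Hence tw(G) = 2 exactly.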